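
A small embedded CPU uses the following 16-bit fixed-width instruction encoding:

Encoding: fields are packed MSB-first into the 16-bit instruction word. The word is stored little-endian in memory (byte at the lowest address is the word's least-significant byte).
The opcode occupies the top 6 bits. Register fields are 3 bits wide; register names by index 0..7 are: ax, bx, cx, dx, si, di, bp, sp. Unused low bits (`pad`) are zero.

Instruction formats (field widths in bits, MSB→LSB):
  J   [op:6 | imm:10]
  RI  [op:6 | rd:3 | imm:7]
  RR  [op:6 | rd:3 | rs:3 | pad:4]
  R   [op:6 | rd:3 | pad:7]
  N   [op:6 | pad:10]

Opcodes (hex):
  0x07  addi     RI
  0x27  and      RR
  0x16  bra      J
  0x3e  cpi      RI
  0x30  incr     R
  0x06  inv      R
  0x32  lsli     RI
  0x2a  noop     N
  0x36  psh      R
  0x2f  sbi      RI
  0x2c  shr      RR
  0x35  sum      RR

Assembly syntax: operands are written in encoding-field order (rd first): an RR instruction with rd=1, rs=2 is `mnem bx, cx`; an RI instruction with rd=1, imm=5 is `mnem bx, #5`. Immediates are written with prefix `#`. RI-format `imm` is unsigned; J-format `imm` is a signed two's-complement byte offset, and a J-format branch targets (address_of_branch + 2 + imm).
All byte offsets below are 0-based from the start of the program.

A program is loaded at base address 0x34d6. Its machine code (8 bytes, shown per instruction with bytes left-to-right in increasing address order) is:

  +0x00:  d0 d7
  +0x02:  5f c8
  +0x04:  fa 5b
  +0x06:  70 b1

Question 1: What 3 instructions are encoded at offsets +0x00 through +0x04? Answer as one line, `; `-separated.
+0x00: d0 d7 ⇒ word 0xd7d0 (little)
  top 6b → 0x35 → sum [RR]
  rd@[9:7]=0x7 ⇒ sp
  rs@[6:4]=0x5 ⇒ di
+0x02: 5f c8 ⇒ word 0xc85f (little)
  top 6b → 0x32 → lsli [RI]
  rd@[9:7]=0x0 ⇒ ax
  imm@[6:0]=0x5f ⇒ #95
+0x04: fa 5b ⇒ word 0x5bfa (little)
  top 6b → 0x16 → bra [J]
  imm@[9:0]=0x3fa (s10→-6) ⇒ #-6

sum sp, di; lsli ax, #95; bra #-6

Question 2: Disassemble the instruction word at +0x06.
shr cx, sp

off 0x06: read 70 b1 as little → 0xb170
  opcode bits[15:10]=0x2c: shr/RR
  rd@[9:7]=0x2 ⇒ cx
  rs@[6:4]=0x7 ⇒ sp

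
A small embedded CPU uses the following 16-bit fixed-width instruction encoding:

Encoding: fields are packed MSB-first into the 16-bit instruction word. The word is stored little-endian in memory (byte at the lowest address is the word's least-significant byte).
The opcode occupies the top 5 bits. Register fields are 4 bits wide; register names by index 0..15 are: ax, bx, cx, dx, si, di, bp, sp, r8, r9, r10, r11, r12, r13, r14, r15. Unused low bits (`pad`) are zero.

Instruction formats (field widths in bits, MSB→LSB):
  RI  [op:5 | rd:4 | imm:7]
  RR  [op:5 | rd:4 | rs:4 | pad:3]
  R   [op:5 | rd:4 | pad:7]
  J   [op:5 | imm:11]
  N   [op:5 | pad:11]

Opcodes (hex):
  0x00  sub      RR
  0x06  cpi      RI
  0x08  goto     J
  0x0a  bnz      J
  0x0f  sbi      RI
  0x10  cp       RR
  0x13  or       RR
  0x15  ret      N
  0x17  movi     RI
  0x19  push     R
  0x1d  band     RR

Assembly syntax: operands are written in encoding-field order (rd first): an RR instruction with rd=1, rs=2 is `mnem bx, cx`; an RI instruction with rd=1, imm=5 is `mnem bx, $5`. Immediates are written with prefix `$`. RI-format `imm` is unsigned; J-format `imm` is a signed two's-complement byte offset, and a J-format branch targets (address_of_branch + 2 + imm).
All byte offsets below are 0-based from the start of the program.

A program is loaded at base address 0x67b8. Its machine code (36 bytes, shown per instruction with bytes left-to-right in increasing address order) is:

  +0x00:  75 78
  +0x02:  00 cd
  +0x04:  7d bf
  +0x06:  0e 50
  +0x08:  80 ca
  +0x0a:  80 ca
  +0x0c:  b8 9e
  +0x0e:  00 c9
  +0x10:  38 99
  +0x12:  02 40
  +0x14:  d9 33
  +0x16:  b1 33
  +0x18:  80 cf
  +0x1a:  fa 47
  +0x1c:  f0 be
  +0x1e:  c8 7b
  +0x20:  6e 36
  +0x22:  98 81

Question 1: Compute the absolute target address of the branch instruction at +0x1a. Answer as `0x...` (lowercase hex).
0x67ce

[1a] fa 47 → 0x47fa
  opcode bits[15:11]=0x8: goto/J
  imm: (w>>0)&0x7ff=0x7fa (s11→-6) → $-6
  target = base 0x67b8 + off 0x1a + 2 + imm -6 = 0x67ce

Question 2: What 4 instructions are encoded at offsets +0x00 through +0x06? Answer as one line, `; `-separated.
sbi ax, $117; push r10; movi r14, $125; bnz $14

off 0x00: read 75 78 as little → 0x7875
  top 5b → 0xf → sbi [RI]
  [10:7] rd=0 = ax
  [6:0] imm=117 = $117
off 0x02: read 00 cd as little → 0xcd00
  top 5b → 0x19 → push [R]
  [10:7] rd=10 = r10
off 0x04: read 7d bf as little → 0xbf7d
  top 5b → 0x17 → movi [RI]
  [10:7] rd=14 = r14
  [6:0] imm=125 = $125
off 0x06: read 0e 50 as little → 0x500e
  top 5b → 0xa → bnz [J]
  [10:0] imm=14 = $14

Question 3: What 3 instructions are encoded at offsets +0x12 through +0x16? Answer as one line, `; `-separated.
goto $2; cpi sp, $89; cpi sp, $49

+0x12: 02 40 ⇒ word 0x4002 (little)
  op=0x4002>>11=0x8 ⇒ goto (J)
  imm: (w>>0)&0x7ff=0x2 → $2
+0x14: d9 33 ⇒ word 0x33d9 (little)
  op=0x33d9>>11=0x6 ⇒ cpi (RI)
  rd: (w>>7)&0xf=0x7 → sp
  imm: (w>>0)&0x7f=0x59 → $89
+0x16: b1 33 ⇒ word 0x33b1 (little)
  op=0x33b1>>11=0x6 ⇒ cpi (RI)
  rd: (w>>7)&0xf=0x7 → sp
  imm: (w>>0)&0x7f=0x31 → $49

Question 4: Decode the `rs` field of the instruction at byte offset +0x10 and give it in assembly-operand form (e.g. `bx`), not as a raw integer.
@+10  little-endian(38 99) = 0x9938
  op=0x9938>>11=0x13 ⇒ or (RR)
  rd@[10:7]=0x2 ⇒ cx
  rs@[6:3]=0x7 ⇒ sp

sp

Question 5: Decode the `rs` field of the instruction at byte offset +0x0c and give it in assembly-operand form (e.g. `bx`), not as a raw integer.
sp

+0x0c: b8 9e ⇒ word 0x9eb8 (little)
  opcode bits[15:11]=0x13: or/RR
  rd: (w>>7)&0xf=0xd → r13
  rs: (w>>3)&0xf=0x7 → sp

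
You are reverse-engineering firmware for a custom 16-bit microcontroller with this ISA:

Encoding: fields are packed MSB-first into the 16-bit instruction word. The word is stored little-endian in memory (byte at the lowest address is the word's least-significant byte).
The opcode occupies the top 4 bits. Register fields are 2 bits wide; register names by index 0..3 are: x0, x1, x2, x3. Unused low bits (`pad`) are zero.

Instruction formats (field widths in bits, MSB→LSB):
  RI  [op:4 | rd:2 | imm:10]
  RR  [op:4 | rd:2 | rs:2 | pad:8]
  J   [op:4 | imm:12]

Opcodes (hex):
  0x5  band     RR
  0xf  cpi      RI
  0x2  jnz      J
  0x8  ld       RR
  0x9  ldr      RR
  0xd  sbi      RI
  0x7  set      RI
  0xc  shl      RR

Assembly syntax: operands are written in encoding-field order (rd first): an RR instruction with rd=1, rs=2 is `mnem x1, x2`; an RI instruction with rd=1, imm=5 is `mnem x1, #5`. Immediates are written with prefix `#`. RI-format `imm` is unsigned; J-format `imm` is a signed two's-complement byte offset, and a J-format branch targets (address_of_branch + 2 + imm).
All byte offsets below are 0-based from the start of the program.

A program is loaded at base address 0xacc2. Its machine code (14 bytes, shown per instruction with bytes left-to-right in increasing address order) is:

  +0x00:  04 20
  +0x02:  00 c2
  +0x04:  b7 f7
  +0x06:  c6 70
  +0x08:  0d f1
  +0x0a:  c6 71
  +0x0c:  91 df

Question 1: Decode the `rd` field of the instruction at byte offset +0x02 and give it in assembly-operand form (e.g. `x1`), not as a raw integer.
x0

+0x02: 00 c2 ⇒ word 0xc200 (little)
  top 4b → 0xc → shl [RR]
  rd: (w>>10)&0x3=0x0 → x0
  rs: (w>>8)&0x3=0x2 → x2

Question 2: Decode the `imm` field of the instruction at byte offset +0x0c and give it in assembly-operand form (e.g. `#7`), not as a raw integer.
+0x0c: 91 df ⇒ word 0xdf91 (little)
  op=0xdf91>>12=0xd ⇒ sbi (RI)
  rd@[11:10]=0x3 ⇒ x3
  imm@[9:0]=0x391 ⇒ #913

#913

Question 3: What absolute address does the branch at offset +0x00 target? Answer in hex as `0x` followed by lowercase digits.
@+00  little-endian(04 20) = 0x2004
  op=0x2004>>12=0x2 ⇒ jnz (J)
  imm: (w>>0)&0xfff=0x4 → #4
  target = base 0xacc2 + off 0x00 + 2 + imm 4 = 0xacc8

0xacc8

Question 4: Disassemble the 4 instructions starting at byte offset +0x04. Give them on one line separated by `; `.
cpi x1, #951; set x0, #198; cpi x0, #269; set x0, #454

+0x04: b7 f7 ⇒ word 0xf7b7 (little)
  opcode bits[15:12]=0xf: cpi/RI
  rd: (w>>10)&0x3=0x1 → x1
  imm: (w>>0)&0x3ff=0x3b7 → #951
+0x06: c6 70 ⇒ word 0x70c6 (little)
  opcode bits[15:12]=0x7: set/RI
  rd: (w>>10)&0x3=0x0 → x0
  imm: (w>>0)&0x3ff=0xc6 → #198
+0x08: 0d f1 ⇒ word 0xf10d (little)
  opcode bits[15:12]=0xf: cpi/RI
  rd: (w>>10)&0x3=0x0 → x0
  imm: (w>>0)&0x3ff=0x10d → #269
+0x0a: c6 71 ⇒ word 0x71c6 (little)
  opcode bits[15:12]=0x7: set/RI
  rd: (w>>10)&0x3=0x0 → x0
  imm: (w>>0)&0x3ff=0x1c6 → #454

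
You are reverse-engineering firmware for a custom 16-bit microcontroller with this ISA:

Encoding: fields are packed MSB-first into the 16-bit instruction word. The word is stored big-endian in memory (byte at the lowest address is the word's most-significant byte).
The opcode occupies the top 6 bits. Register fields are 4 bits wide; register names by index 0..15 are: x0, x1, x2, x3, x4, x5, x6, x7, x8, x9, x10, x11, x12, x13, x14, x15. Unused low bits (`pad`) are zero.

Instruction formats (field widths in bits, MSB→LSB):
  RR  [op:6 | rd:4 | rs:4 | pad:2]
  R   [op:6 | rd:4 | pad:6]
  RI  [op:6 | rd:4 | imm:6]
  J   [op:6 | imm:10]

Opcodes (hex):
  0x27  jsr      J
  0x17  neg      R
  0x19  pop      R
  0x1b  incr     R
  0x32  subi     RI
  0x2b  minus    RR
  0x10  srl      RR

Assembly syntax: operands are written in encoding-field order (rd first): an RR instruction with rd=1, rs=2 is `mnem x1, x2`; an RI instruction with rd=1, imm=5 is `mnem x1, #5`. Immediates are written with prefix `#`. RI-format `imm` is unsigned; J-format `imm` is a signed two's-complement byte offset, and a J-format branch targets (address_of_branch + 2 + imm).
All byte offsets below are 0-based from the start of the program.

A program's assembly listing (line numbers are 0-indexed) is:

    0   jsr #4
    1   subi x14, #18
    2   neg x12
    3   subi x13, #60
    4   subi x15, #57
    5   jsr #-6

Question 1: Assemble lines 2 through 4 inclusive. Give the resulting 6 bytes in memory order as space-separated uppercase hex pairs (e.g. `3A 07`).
5F 00 CB 7C CB F9

line 2 (neg): pack op=0x17:6|rd=12:4|pad=0:6 = 0x5f00; big→ 5f 00
line 3 (subi): pack op=0x32:6|rd=13:4|imm=60:6 = 0xcb7c; big→ cb 7c
line 4 (subi): pack op=0x32:6|rd=15:4|imm=57:6 = 0xcbf9; big→ cb f9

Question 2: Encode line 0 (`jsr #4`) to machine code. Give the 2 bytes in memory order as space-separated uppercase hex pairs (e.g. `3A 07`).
9C 04

0. jsr fields op=0x27:6|imm=4:10 → word 9c04h → 9c 04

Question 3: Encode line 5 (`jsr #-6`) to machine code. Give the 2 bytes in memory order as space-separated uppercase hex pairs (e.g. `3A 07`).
line 5 (jsr): pack op=0x27:6|imm=-6:10 = 0x9ffa; big→ 9f fa

9F FA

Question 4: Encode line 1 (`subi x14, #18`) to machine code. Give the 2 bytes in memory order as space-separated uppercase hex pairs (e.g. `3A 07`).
CB 92

line 1 (subi): pack op=0x32:6|rd=14:4|imm=18:6 = 0xcb92; big→ cb 92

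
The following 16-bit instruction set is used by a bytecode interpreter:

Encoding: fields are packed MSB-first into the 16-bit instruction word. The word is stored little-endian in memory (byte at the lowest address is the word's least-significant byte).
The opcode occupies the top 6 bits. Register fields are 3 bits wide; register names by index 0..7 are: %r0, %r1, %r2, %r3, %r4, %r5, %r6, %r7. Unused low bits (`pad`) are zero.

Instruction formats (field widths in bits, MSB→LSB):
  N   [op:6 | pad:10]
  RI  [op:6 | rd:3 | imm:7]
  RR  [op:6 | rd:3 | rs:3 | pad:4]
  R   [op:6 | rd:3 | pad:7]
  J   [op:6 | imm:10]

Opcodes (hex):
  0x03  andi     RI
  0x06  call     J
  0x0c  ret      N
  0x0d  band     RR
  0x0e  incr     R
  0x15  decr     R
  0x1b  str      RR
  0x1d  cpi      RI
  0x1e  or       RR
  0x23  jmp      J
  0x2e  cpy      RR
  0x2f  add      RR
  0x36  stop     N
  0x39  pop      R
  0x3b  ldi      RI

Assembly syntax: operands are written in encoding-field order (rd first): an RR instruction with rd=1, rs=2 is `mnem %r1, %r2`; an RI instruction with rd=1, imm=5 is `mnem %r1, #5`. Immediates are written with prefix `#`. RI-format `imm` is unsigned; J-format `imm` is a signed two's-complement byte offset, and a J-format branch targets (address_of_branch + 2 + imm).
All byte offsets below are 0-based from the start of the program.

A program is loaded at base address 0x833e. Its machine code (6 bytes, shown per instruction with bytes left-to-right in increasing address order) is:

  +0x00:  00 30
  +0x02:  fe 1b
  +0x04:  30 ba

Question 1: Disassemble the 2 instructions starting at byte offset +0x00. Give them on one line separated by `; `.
ret; call #-2

[00] 00 30 → 0x3000
  top 6b → 0xc → ret [N]
[02] fe 1b → 0x1bfe
  top 6b → 0x6 → call [J]
  [9:0] imm=1022 (s10→-2) = #-2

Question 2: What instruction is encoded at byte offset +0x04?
cpy %r4, %r3

[04] 30 ba → 0xba30
  top 6b → 0x2e → cpy [RR]
  [9:7] rd=4 = %r4
  [6:4] rs=3 = %r3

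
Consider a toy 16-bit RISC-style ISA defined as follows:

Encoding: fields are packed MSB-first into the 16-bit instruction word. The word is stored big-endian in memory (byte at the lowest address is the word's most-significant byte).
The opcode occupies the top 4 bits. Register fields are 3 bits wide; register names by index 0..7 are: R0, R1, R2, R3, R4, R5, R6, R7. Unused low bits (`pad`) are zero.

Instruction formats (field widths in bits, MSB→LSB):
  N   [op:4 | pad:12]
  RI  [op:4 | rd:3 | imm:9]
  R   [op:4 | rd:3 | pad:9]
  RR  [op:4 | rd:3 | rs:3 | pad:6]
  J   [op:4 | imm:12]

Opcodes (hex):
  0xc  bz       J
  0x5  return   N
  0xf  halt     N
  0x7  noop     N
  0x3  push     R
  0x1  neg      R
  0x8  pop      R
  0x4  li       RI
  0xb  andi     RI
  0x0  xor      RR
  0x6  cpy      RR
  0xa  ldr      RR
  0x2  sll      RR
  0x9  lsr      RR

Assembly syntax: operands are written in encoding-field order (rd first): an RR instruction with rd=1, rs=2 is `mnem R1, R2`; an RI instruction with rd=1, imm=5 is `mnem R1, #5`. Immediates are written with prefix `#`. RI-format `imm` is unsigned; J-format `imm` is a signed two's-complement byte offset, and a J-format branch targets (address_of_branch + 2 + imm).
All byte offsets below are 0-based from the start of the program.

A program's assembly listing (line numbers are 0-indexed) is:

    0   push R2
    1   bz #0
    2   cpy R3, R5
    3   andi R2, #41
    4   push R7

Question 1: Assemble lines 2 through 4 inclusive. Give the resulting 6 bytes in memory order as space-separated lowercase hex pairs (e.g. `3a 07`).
67 40 b4 29 3e 00

L2: cpy op=0x6:4|rd=3:3|rs=5:3|pad=0:6 ⇒ 0x6740 ⇒ big 67 40
L3: andi op=0xb:4|rd=2:3|imm=41:9 ⇒ 0xb429 ⇒ big b4 29
L4: push op=0x3:4|rd=7:3|pad=0:9 ⇒ 0x3e00 ⇒ big 3e 00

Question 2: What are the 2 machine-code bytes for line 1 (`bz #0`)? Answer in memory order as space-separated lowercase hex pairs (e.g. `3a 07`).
L1: bz op=0xc:4|imm=0:12 ⇒ 0xc000 ⇒ big c0 00

c0 00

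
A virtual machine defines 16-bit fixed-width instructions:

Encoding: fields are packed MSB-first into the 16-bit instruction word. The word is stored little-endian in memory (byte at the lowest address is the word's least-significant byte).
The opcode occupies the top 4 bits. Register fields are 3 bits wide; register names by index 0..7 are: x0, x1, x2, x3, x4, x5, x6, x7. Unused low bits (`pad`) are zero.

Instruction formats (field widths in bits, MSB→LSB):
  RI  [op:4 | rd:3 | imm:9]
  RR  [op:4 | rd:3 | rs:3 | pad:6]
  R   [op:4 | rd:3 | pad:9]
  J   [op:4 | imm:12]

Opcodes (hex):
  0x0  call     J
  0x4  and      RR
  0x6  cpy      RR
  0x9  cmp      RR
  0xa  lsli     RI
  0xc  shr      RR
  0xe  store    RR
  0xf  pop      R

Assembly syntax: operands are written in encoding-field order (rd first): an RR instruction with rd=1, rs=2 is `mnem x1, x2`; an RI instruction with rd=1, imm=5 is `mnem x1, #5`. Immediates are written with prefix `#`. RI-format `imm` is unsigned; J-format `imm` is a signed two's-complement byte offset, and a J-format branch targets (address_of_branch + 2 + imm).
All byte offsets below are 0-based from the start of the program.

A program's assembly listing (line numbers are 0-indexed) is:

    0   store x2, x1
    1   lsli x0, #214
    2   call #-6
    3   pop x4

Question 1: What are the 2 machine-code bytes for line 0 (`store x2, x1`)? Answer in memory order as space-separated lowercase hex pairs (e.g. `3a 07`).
40 e4

line 0 (store): pack op=0xe:4|rd=2:3|rs=1:3|pad=0:6 = 0xe440; little→ 40 e4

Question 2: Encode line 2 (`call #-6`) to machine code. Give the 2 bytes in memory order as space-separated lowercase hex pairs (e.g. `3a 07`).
L2: call op=0x0:4|imm=-6:12 ⇒ 0x0ffa ⇒ little fa 0f

fa 0f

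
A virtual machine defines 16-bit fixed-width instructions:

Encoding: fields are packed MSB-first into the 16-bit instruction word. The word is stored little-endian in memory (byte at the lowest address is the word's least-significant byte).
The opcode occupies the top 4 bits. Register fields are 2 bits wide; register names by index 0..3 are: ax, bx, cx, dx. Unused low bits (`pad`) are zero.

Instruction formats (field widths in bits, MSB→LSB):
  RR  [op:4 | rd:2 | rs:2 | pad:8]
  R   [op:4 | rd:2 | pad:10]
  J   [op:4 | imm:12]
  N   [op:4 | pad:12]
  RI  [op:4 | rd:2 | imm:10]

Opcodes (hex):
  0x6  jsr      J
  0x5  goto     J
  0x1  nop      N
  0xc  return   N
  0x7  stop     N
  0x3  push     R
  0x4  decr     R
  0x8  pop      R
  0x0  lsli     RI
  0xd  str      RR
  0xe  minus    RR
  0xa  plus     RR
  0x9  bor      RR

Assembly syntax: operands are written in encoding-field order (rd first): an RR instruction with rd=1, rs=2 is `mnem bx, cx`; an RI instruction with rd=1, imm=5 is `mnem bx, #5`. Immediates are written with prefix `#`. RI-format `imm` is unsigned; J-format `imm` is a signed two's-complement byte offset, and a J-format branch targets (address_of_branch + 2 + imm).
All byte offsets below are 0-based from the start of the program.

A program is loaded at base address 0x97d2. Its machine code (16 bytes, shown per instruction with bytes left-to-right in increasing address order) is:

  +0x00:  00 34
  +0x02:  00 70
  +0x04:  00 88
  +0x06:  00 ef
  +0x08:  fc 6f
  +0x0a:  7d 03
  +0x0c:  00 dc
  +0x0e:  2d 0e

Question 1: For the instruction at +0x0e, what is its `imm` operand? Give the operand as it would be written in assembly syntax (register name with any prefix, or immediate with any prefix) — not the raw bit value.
#557

off 0x0e: read 2d 0e as little → 0x0e2d
  top 4b → 0x0 → lsli [RI]
  rd: (w>>10)&0x3=0x3 → dx
  imm: (w>>0)&0x3ff=0x22d → #557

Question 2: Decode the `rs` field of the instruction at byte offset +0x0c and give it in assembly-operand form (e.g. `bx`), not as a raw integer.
ax

+0x0c: 00 dc ⇒ word 0xdc00 (little)
  opcode bits[15:12]=0xd: str/RR
  [11:10] rd=3 = dx
  [9:8] rs=0 = ax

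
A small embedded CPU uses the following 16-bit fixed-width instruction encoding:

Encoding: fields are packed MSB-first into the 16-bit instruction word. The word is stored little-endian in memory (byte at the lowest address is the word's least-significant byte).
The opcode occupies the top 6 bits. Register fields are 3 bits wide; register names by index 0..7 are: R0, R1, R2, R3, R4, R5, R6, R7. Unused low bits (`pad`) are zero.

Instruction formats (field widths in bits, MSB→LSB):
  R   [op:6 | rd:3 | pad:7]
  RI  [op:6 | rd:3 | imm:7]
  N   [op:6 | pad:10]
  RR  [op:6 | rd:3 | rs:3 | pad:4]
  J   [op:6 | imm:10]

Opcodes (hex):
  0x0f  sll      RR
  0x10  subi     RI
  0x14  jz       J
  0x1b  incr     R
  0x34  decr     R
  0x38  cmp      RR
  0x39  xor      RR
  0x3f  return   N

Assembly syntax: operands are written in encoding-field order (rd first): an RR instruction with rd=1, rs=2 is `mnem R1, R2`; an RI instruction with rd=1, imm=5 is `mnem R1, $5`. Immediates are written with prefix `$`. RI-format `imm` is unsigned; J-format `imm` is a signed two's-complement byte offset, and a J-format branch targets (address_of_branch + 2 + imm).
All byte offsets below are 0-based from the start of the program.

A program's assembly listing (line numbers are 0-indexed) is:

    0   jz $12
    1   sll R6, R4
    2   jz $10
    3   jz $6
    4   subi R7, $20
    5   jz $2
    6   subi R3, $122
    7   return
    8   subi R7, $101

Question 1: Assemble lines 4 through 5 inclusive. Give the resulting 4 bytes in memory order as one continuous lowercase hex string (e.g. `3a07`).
L4: subi op=0x10:6|rd=7:3|imm=20:7 ⇒ 0x4394 ⇒ little 94 43
L5: jz op=0x14:6|imm=2:10 ⇒ 0x5002 ⇒ little 02 50

94430250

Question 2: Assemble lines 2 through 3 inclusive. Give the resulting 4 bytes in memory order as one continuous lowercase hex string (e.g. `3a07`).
0a500650

2. jz fields op=0x14:6|imm=10:10 → word 500ah → 0a 50
3. jz fields op=0x14:6|imm=6:10 → word 5006h → 06 50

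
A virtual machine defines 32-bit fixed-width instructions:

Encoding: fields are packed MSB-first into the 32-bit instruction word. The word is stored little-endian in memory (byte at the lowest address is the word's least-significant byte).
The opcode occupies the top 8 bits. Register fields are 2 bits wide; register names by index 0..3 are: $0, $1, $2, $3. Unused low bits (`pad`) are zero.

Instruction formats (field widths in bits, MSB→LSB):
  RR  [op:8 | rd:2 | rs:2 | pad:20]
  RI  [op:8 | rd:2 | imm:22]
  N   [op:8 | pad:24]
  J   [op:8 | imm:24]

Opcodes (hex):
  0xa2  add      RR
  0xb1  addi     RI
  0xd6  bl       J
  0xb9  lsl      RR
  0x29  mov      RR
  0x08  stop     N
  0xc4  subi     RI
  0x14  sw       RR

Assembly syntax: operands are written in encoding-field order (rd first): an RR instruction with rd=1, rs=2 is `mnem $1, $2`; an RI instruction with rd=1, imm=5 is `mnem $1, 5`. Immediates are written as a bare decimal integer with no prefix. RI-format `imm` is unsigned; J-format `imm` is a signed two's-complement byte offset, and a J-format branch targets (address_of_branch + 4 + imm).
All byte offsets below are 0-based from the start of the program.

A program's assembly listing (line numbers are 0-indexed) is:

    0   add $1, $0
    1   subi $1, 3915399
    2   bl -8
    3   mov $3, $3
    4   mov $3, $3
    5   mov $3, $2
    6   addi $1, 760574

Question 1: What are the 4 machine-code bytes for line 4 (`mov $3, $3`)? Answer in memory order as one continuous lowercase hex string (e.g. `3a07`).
0000f029

line 4 (mov): pack op=0x29:8|rd=3:2|rs=3:2|pad=0:20 = 0x29f00000; little→ 00 00 f0 29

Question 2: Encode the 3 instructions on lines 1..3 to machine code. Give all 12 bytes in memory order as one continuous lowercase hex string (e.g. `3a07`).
line 1 (subi): pack op=0xc4:8|rd=1:2|imm=3915399:22 = 0xc47bbe87; little→ 87 be 7b c4
line 2 (bl): pack op=0xd6:8|imm=-8:24 = 0xd6fffff8; little→ f8 ff ff d6
line 3 (mov): pack op=0x29:8|rd=3:2|rs=3:2|pad=0:20 = 0x29f00000; little→ 00 00 f0 29

87be7bc4f8ffffd60000f029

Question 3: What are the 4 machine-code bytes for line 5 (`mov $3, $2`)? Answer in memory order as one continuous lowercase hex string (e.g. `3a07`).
0000e029

L5: mov op=0x29:8|rd=3:2|rs=2:2|pad=0:20 ⇒ 0x29e00000 ⇒ little 00 00 e0 29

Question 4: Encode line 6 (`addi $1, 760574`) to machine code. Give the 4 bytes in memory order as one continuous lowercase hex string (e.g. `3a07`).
fe9a4bb1

line 6 (addi): pack op=0xb1:8|rd=1:2|imm=760574:22 = 0xb14b9afe; little→ fe 9a 4b b1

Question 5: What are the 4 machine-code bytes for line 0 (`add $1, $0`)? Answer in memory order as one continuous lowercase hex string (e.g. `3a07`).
L0: add op=0xa2:8|rd=1:2|rs=0:2|pad=0:20 ⇒ 0xa2400000 ⇒ little 00 00 40 a2

000040a2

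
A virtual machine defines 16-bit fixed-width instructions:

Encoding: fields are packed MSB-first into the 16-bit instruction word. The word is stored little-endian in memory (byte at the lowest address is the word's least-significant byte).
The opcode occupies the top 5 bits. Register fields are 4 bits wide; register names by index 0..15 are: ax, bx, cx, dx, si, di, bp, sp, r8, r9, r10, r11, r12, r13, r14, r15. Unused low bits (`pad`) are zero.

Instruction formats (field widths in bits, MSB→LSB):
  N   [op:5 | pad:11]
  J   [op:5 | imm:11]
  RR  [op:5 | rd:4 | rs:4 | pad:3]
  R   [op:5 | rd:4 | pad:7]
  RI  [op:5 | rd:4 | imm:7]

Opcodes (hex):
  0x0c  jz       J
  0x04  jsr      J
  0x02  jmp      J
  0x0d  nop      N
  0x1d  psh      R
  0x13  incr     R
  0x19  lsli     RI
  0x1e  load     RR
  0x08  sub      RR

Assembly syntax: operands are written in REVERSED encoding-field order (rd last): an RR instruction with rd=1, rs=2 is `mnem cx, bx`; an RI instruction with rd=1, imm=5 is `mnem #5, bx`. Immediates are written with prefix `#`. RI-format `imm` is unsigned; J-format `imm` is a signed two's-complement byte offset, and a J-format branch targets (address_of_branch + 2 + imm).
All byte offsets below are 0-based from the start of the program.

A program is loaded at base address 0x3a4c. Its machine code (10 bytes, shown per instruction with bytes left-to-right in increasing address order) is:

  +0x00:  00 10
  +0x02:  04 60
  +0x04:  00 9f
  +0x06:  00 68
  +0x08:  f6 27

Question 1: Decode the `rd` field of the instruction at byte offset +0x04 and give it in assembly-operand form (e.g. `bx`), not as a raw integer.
r14

+0x04: 00 9f ⇒ word 0x9f00 (little)
  opcode bits[15:11]=0x13: incr/R
  rd: (w>>7)&0xf=0xe → r14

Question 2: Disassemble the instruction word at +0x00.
jmp #0

[00] 00 10 → 0x1000
  op=0x1000>>11=0x2 ⇒ jmp (J)
  imm: (w>>0)&0x7ff=0x0 → #0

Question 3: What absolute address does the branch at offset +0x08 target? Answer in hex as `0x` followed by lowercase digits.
0x3a4c

+0x08: f6 27 ⇒ word 0x27f6 (little)
  op=0x27f6>>11=0x4 ⇒ jsr (J)
  [10:0] imm=2038 (s11→-10) = #-10
  target = base 0x3a4c + off 0x08 + 2 + imm -10 = 0x3a4c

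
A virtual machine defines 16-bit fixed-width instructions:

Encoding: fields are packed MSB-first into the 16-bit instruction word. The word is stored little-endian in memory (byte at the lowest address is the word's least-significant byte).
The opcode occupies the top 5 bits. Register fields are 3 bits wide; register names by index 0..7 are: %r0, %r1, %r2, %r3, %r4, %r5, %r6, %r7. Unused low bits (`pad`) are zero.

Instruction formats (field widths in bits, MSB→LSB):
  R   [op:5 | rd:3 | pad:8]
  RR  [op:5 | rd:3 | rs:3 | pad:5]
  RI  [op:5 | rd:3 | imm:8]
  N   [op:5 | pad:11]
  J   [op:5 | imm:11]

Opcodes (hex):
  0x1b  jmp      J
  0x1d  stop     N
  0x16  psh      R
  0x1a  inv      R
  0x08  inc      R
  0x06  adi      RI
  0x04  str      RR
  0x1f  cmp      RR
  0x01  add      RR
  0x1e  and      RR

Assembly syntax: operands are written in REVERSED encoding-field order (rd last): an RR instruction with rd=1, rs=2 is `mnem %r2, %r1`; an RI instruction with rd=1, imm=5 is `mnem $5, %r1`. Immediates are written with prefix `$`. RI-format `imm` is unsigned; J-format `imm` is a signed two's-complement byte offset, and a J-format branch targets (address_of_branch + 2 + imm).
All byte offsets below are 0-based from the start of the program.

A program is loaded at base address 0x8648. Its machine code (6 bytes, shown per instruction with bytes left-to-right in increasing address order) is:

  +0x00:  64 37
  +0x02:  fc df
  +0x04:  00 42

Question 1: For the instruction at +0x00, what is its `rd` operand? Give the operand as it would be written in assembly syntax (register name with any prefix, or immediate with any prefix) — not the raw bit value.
%r7

off 0x00: read 64 37 as little → 0x3764
  opcode bits[15:11]=0x6: adi/RI
  rd@[10:8]=0x7 ⇒ %r7
  imm@[7:0]=0x64 ⇒ $100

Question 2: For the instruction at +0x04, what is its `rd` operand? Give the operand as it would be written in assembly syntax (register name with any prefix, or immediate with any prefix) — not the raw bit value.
[04] 00 42 → 0x4200
  opcode bits[15:11]=0x8: inc/R
  rd@[10:8]=0x2 ⇒ %r2

%r2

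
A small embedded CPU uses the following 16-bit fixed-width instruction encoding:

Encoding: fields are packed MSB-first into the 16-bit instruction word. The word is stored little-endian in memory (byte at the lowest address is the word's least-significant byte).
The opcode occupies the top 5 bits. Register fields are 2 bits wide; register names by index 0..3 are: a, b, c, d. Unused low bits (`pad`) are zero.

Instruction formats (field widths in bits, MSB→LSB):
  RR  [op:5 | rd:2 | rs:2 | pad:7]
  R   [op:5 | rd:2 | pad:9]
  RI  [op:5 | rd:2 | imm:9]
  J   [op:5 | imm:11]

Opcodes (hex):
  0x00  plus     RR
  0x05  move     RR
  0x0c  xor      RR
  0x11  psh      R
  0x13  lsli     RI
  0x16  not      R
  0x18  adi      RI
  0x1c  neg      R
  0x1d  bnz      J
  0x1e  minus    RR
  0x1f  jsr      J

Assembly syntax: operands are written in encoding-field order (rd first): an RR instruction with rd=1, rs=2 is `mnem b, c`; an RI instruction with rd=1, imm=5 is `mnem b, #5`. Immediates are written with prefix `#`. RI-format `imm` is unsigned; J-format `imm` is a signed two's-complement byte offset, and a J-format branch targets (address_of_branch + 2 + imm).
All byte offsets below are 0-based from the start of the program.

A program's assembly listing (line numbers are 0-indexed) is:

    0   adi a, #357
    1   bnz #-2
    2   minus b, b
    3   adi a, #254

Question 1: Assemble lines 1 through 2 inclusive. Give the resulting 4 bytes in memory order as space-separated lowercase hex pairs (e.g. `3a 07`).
line 1 (bnz): pack op=0x1d:5|imm=-2:11 = 0xeffe; little→ fe ef
line 2 (minus): pack op=0x1e:5|rd=1:2|rs=1:2|pad=0:7 = 0xf280; little→ 80 f2

fe ef 80 f2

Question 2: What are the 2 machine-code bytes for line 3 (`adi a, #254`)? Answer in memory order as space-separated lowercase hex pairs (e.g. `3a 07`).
fe c0

line 3 (adi): pack op=0x18:5|rd=0:2|imm=254:9 = 0xc0fe; little→ fe c0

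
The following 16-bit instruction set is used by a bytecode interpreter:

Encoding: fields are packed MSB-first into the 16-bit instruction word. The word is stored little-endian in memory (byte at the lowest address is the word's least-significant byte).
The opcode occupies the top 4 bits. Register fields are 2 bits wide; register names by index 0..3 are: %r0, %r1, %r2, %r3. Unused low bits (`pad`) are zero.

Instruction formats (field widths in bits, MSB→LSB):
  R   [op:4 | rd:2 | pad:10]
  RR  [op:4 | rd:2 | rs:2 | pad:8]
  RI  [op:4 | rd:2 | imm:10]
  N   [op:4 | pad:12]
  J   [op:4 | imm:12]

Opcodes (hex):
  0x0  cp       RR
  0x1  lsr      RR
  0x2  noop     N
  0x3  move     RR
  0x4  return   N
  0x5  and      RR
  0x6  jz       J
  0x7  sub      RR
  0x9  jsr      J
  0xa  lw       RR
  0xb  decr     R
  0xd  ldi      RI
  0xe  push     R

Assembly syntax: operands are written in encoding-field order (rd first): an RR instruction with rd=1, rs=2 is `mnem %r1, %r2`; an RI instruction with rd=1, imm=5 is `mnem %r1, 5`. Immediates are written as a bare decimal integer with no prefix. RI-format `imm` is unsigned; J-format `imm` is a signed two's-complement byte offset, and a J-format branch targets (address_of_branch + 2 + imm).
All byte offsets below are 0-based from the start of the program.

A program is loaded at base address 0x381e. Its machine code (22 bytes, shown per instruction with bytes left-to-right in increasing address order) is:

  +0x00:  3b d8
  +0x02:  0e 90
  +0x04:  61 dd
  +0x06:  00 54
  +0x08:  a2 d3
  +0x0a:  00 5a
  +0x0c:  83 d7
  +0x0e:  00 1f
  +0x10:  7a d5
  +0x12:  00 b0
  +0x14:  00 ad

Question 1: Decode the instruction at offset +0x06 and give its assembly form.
@+06  little-endian(00 54) = 0x5400
  opcode bits[15:12]=0x5: and/RR
  rd@[11:10]=0x1 ⇒ %r1
  rs@[9:8]=0x0 ⇒ %r0

and %r1, %r0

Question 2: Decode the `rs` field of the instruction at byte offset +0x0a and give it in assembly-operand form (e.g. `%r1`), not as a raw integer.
+0x0a: 00 5a ⇒ word 0x5a00 (little)
  opcode bits[15:12]=0x5: and/RR
  [11:10] rd=2 = %r2
  [9:8] rs=2 = %r2

%r2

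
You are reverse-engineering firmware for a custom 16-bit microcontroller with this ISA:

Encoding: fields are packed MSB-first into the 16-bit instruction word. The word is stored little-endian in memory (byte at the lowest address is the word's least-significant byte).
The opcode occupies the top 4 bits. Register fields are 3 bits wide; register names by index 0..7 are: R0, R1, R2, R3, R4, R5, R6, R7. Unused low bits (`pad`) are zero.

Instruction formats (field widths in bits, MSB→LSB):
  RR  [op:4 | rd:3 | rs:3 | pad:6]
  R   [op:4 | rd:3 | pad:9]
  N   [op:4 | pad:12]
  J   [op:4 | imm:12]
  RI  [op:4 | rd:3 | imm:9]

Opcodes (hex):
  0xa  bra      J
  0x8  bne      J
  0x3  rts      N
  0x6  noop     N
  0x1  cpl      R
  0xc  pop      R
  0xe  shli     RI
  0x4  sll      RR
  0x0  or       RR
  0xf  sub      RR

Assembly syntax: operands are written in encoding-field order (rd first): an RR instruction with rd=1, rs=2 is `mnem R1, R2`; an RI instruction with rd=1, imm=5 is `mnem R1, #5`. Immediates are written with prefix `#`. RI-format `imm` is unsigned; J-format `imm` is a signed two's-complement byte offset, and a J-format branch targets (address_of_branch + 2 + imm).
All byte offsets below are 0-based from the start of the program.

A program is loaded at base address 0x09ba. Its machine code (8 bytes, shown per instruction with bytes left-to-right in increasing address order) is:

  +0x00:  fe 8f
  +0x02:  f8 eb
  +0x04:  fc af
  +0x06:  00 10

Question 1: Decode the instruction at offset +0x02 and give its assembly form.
off 0x02: read f8 eb as little → 0xebf8
  opcode bits[15:12]=0xe: shli/RI
  [11:9] rd=5 = R5
  [8:0] imm=504 = #504

shli R5, #504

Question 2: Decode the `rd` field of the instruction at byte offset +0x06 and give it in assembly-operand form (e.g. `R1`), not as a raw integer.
[06] 00 10 → 0x1000
  op=0x1000>>12=0x1 ⇒ cpl (R)
  rd@[11:9]=0x0 ⇒ R0

R0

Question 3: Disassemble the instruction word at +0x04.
off 0x04: read fc af as little → 0xaffc
  op=0xaffc>>12=0xa ⇒ bra (J)
  imm@[11:0]=0xffc (s12→-4) ⇒ #-4

bra #-4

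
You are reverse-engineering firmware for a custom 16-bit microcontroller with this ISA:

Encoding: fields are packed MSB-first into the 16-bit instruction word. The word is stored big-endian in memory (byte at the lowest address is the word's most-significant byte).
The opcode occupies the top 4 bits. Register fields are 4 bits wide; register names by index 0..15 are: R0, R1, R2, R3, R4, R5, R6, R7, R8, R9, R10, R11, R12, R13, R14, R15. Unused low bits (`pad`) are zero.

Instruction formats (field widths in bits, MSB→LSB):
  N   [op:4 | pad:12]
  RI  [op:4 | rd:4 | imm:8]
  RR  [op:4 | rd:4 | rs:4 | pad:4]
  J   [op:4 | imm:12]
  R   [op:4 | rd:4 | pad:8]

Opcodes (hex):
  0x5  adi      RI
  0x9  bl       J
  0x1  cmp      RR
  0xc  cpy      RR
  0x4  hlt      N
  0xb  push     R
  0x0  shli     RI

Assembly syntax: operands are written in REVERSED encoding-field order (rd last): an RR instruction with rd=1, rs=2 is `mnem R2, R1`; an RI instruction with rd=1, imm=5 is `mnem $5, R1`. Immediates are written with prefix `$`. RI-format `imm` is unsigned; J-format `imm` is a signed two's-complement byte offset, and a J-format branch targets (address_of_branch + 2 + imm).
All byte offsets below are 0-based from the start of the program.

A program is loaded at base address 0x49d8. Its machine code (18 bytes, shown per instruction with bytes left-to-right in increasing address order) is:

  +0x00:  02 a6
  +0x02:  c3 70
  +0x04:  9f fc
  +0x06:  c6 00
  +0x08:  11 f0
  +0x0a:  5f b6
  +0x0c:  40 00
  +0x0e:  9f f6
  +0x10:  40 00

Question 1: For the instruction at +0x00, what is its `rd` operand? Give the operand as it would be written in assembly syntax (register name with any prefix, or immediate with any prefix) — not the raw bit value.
R2

@+00  big-endian(02 a6) = 0x02a6
  opcode bits[15:12]=0x0: shli/RI
  [11:8] rd=2 = R2
  [7:0] imm=166 = $166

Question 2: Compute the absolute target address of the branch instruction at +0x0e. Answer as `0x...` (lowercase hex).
0x49de

@+0e  big-endian(9f f6) = 0x9ff6
  opcode bits[15:12]=0x9: bl/J
  imm: (w>>0)&0xfff=0xff6 (s12→-10) → $-10
  target = base 0x49d8 + off 0x0e + 2 + imm -10 = 0x49de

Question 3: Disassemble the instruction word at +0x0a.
+0x0a: 5f b6 ⇒ word 0x5fb6 (big)
  top 4b → 0x5 → adi [RI]
  rd: (w>>8)&0xf=0xf → R15
  imm: (w>>0)&0xff=0xb6 → $182

adi $182, R15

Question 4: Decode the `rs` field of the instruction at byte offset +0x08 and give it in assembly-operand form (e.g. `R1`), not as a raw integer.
R15

+0x08: 11 f0 ⇒ word 0x11f0 (big)
  top 4b → 0x1 → cmp [RR]
  rd: (w>>8)&0xf=0x1 → R1
  rs: (w>>4)&0xf=0xf → R15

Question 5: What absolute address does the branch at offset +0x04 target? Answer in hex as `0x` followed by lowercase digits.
0x49da

@+04  big-endian(9f fc) = 0x9ffc
  opcode bits[15:12]=0x9: bl/J
  imm@[11:0]=0xffc (s12→-4) ⇒ $-4
  target = base 0x49d8 + off 0x04 + 2 + imm -4 = 0x49da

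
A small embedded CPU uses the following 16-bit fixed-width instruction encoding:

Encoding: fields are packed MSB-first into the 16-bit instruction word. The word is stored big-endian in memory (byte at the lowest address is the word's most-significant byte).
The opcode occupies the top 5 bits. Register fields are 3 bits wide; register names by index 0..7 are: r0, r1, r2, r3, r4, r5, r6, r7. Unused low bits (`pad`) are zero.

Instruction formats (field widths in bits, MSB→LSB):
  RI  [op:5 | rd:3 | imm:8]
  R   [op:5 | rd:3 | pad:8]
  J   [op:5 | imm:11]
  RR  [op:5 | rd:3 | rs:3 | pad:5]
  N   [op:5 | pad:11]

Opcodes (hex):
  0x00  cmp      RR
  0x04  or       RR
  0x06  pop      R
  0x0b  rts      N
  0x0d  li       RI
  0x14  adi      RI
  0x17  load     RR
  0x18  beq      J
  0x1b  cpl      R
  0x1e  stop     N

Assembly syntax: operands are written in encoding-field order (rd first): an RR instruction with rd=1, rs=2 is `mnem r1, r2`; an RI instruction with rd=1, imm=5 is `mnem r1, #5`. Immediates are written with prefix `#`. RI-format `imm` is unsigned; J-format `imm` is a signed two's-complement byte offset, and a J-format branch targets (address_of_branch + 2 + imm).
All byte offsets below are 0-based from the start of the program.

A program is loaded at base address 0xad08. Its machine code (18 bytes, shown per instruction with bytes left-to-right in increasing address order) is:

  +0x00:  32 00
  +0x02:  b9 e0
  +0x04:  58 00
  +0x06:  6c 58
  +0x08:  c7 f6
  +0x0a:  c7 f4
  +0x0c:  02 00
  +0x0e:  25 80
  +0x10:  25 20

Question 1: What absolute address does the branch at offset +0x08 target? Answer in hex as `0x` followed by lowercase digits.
[08] c7 f6 → 0xc7f6
  opcode bits[15:11]=0x18: beq/J
  [10:0] imm=2038 (s11→-10) = #-10
  target = base 0xad08 + off 0x08 + 2 + imm -10 = 0xad08

0xad08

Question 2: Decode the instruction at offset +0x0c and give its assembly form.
off 0x0c: read 02 00 as big → 0x0200
  opcode bits[15:11]=0x0: cmp/RR
  [10:8] rd=2 = r2
  [7:5] rs=0 = r0

cmp r2, r0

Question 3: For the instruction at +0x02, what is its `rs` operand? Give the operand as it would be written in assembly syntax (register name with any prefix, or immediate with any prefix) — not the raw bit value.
@+02  big-endian(b9 e0) = 0xb9e0
  top 5b → 0x17 → load [RR]
  rd: (w>>8)&0x7=0x1 → r1
  rs: (w>>5)&0x7=0x7 → r7

r7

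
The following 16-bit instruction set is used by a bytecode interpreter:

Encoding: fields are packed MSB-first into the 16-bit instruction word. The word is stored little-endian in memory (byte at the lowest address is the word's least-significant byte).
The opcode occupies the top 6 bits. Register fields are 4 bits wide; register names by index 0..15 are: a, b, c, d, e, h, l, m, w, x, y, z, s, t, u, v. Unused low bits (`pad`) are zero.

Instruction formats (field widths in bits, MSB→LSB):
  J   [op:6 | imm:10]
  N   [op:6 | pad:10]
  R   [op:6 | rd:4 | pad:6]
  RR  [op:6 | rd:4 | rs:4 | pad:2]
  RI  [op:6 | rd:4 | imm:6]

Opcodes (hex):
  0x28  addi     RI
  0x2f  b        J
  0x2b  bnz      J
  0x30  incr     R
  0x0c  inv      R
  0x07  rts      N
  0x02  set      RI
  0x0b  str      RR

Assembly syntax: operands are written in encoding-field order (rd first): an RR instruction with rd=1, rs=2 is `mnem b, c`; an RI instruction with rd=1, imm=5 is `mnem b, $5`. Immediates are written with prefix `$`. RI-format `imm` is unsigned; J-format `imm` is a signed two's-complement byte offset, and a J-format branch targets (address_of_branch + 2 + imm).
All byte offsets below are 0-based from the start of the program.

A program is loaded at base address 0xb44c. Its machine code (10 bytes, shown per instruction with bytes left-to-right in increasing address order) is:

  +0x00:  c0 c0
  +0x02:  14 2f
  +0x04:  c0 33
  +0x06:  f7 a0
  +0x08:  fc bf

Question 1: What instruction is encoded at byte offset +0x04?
inv v

[04] c0 33 → 0x33c0
  op=0x33c0>>10=0xc ⇒ inv (R)
  rd@[9:6]=0xf ⇒ v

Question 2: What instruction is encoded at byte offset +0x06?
addi d, $55

+0x06: f7 a0 ⇒ word 0xa0f7 (little)
  op=0xa0f7>>10=0x28 ⇒ addi (RI)
  rd: (w>>6)&0xf=0x3 → d
  imm: (w>>0)&0x3f=0x37 → $55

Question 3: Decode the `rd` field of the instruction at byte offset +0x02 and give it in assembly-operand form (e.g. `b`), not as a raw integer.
[02] 14 2f → 0x2f14
  top 6b → 0xb → str [RR]
  [9:6] rd=12 = s
  [5:2] rs=5 = h

s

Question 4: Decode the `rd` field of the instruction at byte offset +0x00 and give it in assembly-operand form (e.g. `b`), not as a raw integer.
d

off 0x00: read c0 c0 as little → 0xc0c0
  opcode bits[15:10]=0x30: incr/R
  rd: (w>>6)&0xf=0x3 → d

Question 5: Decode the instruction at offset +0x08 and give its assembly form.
b $-4

[08] fc bf → 0xbffc
  top 6b → 0x2f → b [J]
  [9:0] imm=1020 (s10→-4) = $-4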